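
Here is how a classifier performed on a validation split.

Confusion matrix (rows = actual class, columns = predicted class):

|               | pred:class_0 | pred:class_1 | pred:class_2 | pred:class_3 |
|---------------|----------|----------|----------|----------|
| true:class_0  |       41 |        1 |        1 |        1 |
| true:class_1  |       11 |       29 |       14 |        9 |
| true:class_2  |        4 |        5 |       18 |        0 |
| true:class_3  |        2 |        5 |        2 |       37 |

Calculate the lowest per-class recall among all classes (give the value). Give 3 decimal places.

0.460

Per-class recall (TP/(TP+FN)):
  class_0: TP=41, FN=1+1+1=3 → 41/44 = 0.9318
  class_1: TP=29, FN=11+14+9=34 → 29/63 = 0.4603
  class_2: TP=18, FN=4+5+0=9 → 18/27 = 0.6667
  class_3: TP=37, FN=2+5+2=9 → 37/46 = 0.8043
Lowest is class 'class_1' with recall = 0.460.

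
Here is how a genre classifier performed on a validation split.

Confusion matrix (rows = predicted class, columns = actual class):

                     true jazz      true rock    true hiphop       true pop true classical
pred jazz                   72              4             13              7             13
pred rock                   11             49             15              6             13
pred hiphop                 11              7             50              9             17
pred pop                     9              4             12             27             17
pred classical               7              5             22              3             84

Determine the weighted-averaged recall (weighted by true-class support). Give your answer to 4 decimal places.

0.5791

Per-class recall (TP/(TP+FN)):
  jazz: TP=72, FN=11+11+9+7=38 → 72/110 = 0.65455
  rock: TP=49, FN=4+7+4+5=20 → 49/69 = 0.71014
  hiphop: TP=50, FN=13+15+12+22=62 → 50/112 = 0.44643
  pop: TP=27, FN=7+6+9+3=25 → 27/52 = 0.51923
  classical: TP=84, FN=13+13+17+17=60 → 84/144 = 0.58333
Weighted-recall = Σ (supportᵢ/N)·recallᵢ with N=487: (110/487)·0.65455 + (69/487)·0.71014 + (112/487)·0.44643 + (52/487)·0.51923 + (144/487)·0.58333 = 0.5791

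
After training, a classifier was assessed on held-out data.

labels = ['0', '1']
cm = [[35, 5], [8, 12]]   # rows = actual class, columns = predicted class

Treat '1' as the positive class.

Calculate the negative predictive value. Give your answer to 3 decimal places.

NPV = TN/(TN+FN) = 35/(35+8) = 0.814

0.814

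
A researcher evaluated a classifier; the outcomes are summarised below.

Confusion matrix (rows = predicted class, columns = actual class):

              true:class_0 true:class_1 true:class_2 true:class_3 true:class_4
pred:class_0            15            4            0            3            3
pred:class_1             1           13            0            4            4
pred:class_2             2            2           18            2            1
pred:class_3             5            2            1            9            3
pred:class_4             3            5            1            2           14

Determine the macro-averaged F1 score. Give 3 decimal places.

Per-class F1 score (2·TP/(2·TP+FP+FN)):
  class_0: TP=15, FP=4+0+3+3=10, FN=1+2+5+3=11 → 30/51 = 0.5882
  class_1: TP=13, FP=1+0+4+4=9, FN=4+2+2+5=13 → 26/48 = 0.5417
  class_2: TP=18, FP=2+2+2+1=7, FN=0+0+1+1=2 → 36/45 = 0.8000
  class_3: TP=9, FP=5+2+1+3=11, FN=3+4+2+2=11 → 18/40 = 0.4500
  class_4: TP=14, FP=3+5+1+2=11, FN=3+4+1+3=11 → 28/50 = 0.5600
Macro-F1 score = mean = (0.5882 + 0.5417 + 0.8000 + 0.4500 + 0.5600) / 5 = 0.588

0.588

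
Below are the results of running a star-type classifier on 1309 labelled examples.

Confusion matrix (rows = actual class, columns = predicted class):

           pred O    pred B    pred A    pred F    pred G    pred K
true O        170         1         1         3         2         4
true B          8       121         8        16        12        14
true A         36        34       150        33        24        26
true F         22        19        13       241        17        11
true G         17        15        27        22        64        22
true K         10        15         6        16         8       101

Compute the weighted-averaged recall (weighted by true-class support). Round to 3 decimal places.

Per-class recall (TP/(TP+FN)):
  O: TP=170, FN=1+1+3+2+4=11 → 170/181 = 0.9392
  B: TP=121, FN=8+8+16+12+14=58 → 121/179 = 0.6760
  A: TP=150, FN=36+34+33+24+26=153 → 150/303 = 0.4950
  F: TP=241, FN=22+19+13+17+11=82 → 241/323 = 0.7461
  G: TP=64, FN=17+15+27+22+22=103 → 64/167 = 0.3832
  K: TP=101, FN=10+15+6+16+8=55 → 101/156 = 0.6474
Weighted-recall = Σ (supportᵢ/N)·recallᵢ with N=1309: (181/1309)·0.9392 + (179/1309)·0.6760 + (303/1309)·0.4950 + (323/1309)·0.7461 + (167/1309)·0.3832 + (156/1309)·0.6474 = 0.647

0.647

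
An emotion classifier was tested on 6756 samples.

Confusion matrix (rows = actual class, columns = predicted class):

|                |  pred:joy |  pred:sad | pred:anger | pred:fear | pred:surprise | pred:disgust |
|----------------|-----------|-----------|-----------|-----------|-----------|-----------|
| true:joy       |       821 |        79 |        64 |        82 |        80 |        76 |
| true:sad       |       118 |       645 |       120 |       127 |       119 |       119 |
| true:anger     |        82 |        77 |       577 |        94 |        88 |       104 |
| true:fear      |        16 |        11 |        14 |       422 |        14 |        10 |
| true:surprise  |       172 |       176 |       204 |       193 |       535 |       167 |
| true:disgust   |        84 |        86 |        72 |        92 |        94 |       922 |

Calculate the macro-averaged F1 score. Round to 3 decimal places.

Per-class F1 score (2·TP/(2·TP+FP+FN)):
  joy: TP=821, FP=118+82+16+172+84=472, FN=79+64+82+80+76=381 → 1642/2495 = 0.6581
  sad: TP=645, FP=79+77+11+176+86=429, FN=118+120+127+119+119=603 → 1290/2322 = 0.5556
  anger: TP=577, FP=64+120+14+204+72=474, FN=82+77+94+88+104=445 → 1154/2073 = 0.5567
  fear: TP=422, FP=82+127+94+193+92=588, FN=16+11+14+14+10=65 → 844/1497 = 0.5638
  surprise: TP=535, FP=80+119+88+14+94=395, FN=172+176+204+193+167=912 → 1070/2377 = 0.4501
  disgust: TP=922, FP=76+119+104+10+167=476, FN=84+86+72+92+94=428 → 1844/2748 = 0.6710
Macro-F1 score = mean = (0.6581 + 0.5556 + 0.5567 + 0.5638 + 0.4501 + 0.6710) / 6 = 0.576

0.576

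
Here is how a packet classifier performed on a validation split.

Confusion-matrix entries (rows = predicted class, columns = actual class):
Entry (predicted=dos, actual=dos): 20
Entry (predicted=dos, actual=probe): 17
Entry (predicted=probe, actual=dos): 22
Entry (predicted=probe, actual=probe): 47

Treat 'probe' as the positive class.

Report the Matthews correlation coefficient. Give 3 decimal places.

MCC = (TP·TN − FP·FN) / √((TP+FP)(TP+FN)(TN+FP)(TN+FN))
Numerator = 47·20 − 22·17 = 566
Denominator = √(69·64·42·37) = √6862464 = 2619.6305
MCC = 566 / 2619.6305 = 0.216

0.216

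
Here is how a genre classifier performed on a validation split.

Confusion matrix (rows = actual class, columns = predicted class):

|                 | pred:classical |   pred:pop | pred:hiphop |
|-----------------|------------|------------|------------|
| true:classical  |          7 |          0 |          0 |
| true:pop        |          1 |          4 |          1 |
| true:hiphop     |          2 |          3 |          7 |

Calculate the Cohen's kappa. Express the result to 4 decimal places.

Observed agreement pₒ = trace/N = 18/25 = 0.72000
Expected agreement pₑ = Σ (rowᵢ·colᵢ)/N² = (7·10 + 6·7 + 12·8)/25² = 0.33280
κ = (pₒ − pₑ)/(1 − pₑ) = (0.72000 − 0.33280)/(1 − 0.33280) = 0.5803

0.5803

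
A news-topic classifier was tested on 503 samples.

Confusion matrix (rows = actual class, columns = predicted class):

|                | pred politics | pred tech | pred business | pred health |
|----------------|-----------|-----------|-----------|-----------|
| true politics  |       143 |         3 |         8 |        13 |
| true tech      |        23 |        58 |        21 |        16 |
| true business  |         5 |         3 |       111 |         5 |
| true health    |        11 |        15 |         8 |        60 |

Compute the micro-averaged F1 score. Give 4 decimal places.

0.7396

Micro-averaging pools counts across classes: ΣTP=372, ΣFP=131, ΣFN=131.
Micro-F1 score = 2·TP/(2·TP+FP+FN) on pooled counts = 0.7396 (equals overall accuracy in single-label multiclass).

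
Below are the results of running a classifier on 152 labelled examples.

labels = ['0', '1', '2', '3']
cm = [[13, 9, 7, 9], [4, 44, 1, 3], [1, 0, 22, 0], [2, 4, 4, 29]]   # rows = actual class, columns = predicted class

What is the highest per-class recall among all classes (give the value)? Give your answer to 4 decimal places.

0.9565

Per-class recall (TP/(TP+FN)):
  0: TP=13, FN=9+7+9=25 → 13/38 = 0.34211
  1: TP=44, FN=4+1+3=8 → 44/52 = 0.84615
  2: TP=22, FN=1+0+0=1 → 22/23 = 0.95652
  3: TP=29, FN=2+4+4=10 → 29/39 = 0.74359
Highest is class '2' with recall = 0.9565.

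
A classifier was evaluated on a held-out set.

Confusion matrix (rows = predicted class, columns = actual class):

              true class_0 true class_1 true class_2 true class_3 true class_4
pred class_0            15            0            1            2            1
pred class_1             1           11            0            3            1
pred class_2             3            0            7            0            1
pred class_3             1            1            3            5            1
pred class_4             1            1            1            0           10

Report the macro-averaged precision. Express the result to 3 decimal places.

0.667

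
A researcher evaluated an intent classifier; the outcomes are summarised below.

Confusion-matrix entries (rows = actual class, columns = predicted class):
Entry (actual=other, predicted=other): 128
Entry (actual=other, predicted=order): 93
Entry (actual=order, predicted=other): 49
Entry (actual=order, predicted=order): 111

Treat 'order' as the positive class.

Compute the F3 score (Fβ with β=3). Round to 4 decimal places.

0.6752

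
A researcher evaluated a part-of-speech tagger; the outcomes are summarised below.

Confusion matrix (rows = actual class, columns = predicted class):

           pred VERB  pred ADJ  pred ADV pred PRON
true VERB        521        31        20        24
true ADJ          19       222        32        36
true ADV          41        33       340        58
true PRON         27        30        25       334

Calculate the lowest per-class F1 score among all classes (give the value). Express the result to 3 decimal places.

0.710

Per-class F1 score (2·TP/(2·TP+FP+FN)):
  VERB: TP=521, FP=19+41+27=87, FN=31+20+24=75 → 1042/1204 = 0.8654
  ADJ: TP=222, FP=31+33+30=94, FN=19+32+36=87 → 444/625 = 0.7104
  ADV: TP=340, FP=20+32+25=77, FN=41+33+58=132 → 680/889 = 0.7649
  PRON: TP=334, FP=24+36+58=118, FN=27+30+25=82 → 668/868 = 0.7696
Lowest is class 'ADJ' with F1 score = 0.710.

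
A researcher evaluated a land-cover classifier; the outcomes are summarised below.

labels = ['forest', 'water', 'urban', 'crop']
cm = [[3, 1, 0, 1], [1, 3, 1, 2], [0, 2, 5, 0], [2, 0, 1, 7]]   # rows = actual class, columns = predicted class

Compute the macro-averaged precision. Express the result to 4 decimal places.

0.6036

Per-class precision (TP/(TP+FP)):
  forest: TP=3, FP=1+0+2=3 → 3/6 = 0.50000
  water: TP=3, FP=1+2+0=3 → 3/6 = 0.50000
  urban: TP=5, FP=0+1+1=2 → 5/7 = 0.71429
  crop: TP=7, FP=1+2+0=3 → 7/10 = 0.70000
Macro-precision = mean = (0.50000 + 0.50000 + 0.71429 + 0.70000) / 4 = 0.6036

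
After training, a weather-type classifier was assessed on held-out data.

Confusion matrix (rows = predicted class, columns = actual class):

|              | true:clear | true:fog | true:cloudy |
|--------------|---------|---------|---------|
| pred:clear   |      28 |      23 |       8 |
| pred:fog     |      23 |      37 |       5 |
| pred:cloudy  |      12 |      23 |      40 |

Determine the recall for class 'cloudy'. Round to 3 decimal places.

One-vs-rest for 'cloudy': TP = diagonal; FP = other classes predicted 'cloudy'; FN = 'cloudy' predicted as other.
recall = TP/(TP+FN).
cloudy: TP=40, FN=8+5=13 → 40/53 = 0.7547

0.755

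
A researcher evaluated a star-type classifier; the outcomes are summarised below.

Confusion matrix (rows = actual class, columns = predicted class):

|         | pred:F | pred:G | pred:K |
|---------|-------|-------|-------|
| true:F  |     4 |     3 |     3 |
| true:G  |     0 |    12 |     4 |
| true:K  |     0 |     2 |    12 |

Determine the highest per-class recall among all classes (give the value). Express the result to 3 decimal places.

Per-class recall (TP/(TP+FN)):
  F: TP=4, FN=3+3=6 → 4/10 = 0.4000
  G: TP=12, FN=0+4=4 → 12/16 = 0.7500
  K: TP=12, FN=0+2=2 → 12/14 = 0.8571
Highest is class 'K' with recall = 0.857.

0.857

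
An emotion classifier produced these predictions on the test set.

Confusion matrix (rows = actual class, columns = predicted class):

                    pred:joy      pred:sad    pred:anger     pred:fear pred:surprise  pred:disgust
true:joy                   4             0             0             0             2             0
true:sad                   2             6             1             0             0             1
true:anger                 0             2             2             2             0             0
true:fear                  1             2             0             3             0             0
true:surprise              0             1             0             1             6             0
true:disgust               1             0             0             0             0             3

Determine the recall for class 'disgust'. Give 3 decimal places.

Treat 'disgust' as positive and all other classes as negative.
recall = TP/(TP+FN).
disgust: TP=3, FN=1+0+0+0+0=1 → 3/4 = 0.7500

0.750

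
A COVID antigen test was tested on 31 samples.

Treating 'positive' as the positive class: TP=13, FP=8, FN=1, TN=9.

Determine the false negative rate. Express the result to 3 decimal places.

FNR = FN/(FN+TP) = 1/(1+13) = 0.071

0.071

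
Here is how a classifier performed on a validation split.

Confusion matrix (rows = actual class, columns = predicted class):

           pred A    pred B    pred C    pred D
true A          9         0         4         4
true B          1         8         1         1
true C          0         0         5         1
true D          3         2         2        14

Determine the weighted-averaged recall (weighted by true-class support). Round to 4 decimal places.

0.6545

Per-class recall (TP/(TP+FN)):
  A: TP=9, FN=0+4+4=8 → 9/17 = 0.52941
  B: TP=8, FN=1+1+1=3 → 8/11 = 0.72727
  C: TP=5, FN=0+0+1=1 → 5/6 = 0.83333
  D: TP=14, FN=3+2+2=7 → 14/21 = 0.66667
Weighted-recall = Σ (supportᵢ/N)·recallᵢ with N=55: (17/55)·0.52941 + (11/55)·0.72727 + (6/55)·0.83333 + (21/55)·0.66667 = 0.6545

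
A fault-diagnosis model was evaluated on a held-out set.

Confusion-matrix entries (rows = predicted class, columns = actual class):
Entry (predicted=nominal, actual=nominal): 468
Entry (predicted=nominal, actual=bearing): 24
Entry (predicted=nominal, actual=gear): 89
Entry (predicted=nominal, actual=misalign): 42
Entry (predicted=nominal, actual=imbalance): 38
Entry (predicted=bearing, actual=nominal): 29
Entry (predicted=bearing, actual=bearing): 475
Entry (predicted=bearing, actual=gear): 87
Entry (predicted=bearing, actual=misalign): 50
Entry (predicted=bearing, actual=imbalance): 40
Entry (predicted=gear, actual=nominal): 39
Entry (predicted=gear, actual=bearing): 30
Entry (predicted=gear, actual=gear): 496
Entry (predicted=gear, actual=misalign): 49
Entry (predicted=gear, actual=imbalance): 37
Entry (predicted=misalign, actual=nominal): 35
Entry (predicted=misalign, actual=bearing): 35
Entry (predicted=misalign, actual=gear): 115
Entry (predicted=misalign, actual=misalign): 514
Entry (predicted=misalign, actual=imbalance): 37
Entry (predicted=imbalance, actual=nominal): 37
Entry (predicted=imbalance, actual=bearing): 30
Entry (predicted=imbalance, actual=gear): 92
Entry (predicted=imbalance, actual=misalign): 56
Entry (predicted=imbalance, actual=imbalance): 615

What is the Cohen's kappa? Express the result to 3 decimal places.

0.652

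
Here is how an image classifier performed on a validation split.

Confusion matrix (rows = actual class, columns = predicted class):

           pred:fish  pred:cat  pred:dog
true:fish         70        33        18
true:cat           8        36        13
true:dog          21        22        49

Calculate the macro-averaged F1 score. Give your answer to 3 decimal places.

0.564

Per-class F1 score (2·TP/(2·TP+FP+FN)):
  fish: TP=70, FP=8+21=29, FN=33+18=51 → 140/220 = 0.6364
  cat: TP=36, FP=33+22=55, FN=8+13=21 → 72/148 = 0.4865
  dog: TP=49, FP=18+13=31, FN=21+22=43 → 98/172 = 0.5698
Macro-F1 score = mean = (0.6364 + 0.4865 + 0.5698) / 3 = 0.564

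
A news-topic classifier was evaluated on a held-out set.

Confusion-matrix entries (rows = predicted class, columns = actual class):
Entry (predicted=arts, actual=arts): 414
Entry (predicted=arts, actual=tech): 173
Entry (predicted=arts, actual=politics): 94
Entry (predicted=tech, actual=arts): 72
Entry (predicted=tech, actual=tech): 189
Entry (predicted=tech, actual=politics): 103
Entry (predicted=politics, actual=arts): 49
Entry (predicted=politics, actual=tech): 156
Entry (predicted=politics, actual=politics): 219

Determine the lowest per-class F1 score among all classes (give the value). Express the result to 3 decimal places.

Per-class F1 score (2·TP/(2·TP+FP+FN)):
  arts: TP=414, FP=173+94=267, FN=72+49=121 → 828/1216 = 0.6809
  tech: TP=189, FP=72+103=175, FN=173+156=329 → 378/882 = 0.4286
  politics: TP=219, FP=49+156=205, FN=94+103=197 → 438/840 = 0.5214
Lowest is class 'tech' with F1 score = 0.429.

0.429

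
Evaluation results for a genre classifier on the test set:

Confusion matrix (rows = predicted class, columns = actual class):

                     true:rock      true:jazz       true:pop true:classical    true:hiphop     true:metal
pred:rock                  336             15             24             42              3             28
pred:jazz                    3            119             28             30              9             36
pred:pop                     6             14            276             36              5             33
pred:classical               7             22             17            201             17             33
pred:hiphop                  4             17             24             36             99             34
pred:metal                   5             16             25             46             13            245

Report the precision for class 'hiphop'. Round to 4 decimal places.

0.4626

Treat 'hiphop' as positive and all other classes as negative.
precision = TP/(TP+FP).
hiphop: TP=99, FP=4+17+24+36+34=115 → 99/214 = 0.46262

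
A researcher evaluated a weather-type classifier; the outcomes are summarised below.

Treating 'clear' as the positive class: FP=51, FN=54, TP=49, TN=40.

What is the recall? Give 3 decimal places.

0.476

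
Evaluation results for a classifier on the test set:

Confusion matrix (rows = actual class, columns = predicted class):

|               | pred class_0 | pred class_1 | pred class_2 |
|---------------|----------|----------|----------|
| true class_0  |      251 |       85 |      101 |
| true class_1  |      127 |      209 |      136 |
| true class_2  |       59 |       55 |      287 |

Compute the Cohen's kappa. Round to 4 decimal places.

0.3588

Observed agreement pₒ = trace/N = 747/1310 = 0.57023
Expected agreement pₑ = Σ (rowᵢ·colᵢ)/N² = (437·437 + 472·349 + 401·524)/1310² = 0.32971
κ = (pₒ − pₑ)/(1 − pₑ) = (0.57023 − 0.32971)/(1 − 0.32971) = 0.3588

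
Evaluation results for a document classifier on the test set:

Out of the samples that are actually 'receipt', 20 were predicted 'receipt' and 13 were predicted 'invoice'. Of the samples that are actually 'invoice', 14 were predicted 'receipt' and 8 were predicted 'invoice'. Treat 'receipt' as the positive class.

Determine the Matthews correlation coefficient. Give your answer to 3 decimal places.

MCC = (TP·TN − FP·FN) / √((TP+FP)(TP+FN)(TN+FP)(TN+FN))
Numerator = 20·8 − 14·13 = -22
Denominator = √(34·33·22·21) = √518364 = 719.9750
MCC = -22 / 719.9750 = -0.031

-0.031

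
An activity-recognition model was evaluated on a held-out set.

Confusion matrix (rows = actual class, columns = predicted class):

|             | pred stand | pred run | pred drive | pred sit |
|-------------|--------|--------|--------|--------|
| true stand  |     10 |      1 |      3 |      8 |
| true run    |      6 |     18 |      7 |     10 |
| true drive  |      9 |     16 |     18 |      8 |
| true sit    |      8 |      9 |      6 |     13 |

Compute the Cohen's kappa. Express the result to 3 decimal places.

0.189

Observed agreement pₒ = trace/N = 59/150 = 0.3933
Expected agreement pₑ = Σ (rowᵢ·colᵢ)/N² = (22·33 + 41·44 + 51·34 + 36·39)/150² = 0.2519
κ = (pₒ − pₑ)/(1 − pₑ) = (0.3933 − 0.2519)/(1 − 0.2519) = 0.189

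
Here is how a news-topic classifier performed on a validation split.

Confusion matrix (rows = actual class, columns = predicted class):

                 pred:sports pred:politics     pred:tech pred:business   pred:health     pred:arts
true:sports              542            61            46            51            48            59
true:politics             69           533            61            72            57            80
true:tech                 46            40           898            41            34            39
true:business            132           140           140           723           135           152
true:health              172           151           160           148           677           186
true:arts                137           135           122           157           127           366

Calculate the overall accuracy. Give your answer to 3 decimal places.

0.555

Accuracy = trace / total = (542+533+898+723+677+366=3739) / 6737 = 3739/6737 = 0.555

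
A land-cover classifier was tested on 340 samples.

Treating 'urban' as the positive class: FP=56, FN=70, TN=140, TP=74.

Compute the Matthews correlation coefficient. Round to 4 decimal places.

0.2320

MCC = (TP·TN − FP·FN) / √((TP+FP)(TP+FN)(TN+FP)(TN+FN))
Numerator = 74·140 − 56·70 = 6440
Denominator = √(130·144·196·210) = √770515200 = 27758.1556
MCC = 6440 / 27758.1556 = 0.2320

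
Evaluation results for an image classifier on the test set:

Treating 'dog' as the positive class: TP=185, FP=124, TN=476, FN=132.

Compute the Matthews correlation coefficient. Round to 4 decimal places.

0.3793

MCC = (TP·TN − FP·FN) / √((TP+FP)(TP+FN)(TN+FP)(TN+FN))
Numerator = 185·476 − 124·132 = 71692
Denominator = √(309·317·600·608) = √35733254400 = 189032.4163
MCC = 71692 / 189032.4163 = 0.3793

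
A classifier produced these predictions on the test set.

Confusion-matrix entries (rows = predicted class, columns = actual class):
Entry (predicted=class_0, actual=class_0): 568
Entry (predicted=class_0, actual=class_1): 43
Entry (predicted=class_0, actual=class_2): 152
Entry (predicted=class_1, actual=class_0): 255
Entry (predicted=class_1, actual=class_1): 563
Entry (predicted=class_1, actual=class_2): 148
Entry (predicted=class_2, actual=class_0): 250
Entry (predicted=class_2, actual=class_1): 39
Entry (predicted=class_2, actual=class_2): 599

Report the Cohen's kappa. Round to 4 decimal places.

0.4963

Observed agreement pₒ = trace/N = 1730/2617 = 0.66106
Expected agreement pₑ = Σ (rowᵢ·colᵢ)/N² = (1073·763 + 645·966 + 899·888)/2617² = 0.32708
κ = (pₒ − pₑ)/(1 − pₑ) = (0.66106 − 0.32708)/(1 − 0.32708) = 0.4963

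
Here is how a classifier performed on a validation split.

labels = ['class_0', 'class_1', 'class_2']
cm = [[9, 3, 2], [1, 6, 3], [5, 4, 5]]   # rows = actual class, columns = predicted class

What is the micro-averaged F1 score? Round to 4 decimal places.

0.5263

Micro-averaging pools counts across classes: ΣTP=20, ΣFP=18, ΣFN=18.
Micro-F1 score = 2·TP/(2·TP+FP+FN) on pooled counts = 0.5263 (equals overall accuracy in single-label multiclass).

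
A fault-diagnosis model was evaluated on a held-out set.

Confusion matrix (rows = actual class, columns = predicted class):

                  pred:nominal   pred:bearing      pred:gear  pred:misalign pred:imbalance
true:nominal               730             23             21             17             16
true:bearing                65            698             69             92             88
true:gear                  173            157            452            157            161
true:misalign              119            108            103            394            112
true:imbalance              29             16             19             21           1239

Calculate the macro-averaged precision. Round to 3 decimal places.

0.675

Per-class precision (TP/(TP+FP)):
  nominal: TP=730, FP=65+173+119+29=386 → 730/1116 = 0.6541
  bearing: TP=698, FP=23+157+108+16=304 → 698/1002 = 0.6966
  gear: TP=452, FP=21+69+103+19=212 → 452/664 = 0.6807
  misalign: TP=394, FP=17+92+157+21=287 → 394/681 = 0.5786
  imbalance: TP=1239, FP=16+88+161+112=377 → 1239/1616 = 0.7667
Macro-precision = mean = (0.6541 + 0.6966 + 0.6807 + 0.5786 + 0.7667) / 5 = 0.675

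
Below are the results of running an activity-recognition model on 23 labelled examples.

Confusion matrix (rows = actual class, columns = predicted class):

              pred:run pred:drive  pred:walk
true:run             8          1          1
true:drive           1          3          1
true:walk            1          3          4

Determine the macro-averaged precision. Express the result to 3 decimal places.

0.632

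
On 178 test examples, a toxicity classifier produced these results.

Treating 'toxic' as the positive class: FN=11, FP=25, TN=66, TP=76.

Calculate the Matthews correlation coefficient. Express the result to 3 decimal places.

MCC = (TP·TN − FP·FN) / √((TP+FP)(TP+FN)(TN+FP)(TN+FN))
Numerator = 76·66 − 25·11 = 4741
Denominator = √(101·87·91·77) = √61570509 = 7846.6878
MCC = 4741 / 7846.6878 = 0.604

0.604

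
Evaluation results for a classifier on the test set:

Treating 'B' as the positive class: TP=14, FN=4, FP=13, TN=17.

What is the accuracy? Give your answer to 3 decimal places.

0.646

Accuracy = (TP+TN)/N = (14+17)/48 = 0.646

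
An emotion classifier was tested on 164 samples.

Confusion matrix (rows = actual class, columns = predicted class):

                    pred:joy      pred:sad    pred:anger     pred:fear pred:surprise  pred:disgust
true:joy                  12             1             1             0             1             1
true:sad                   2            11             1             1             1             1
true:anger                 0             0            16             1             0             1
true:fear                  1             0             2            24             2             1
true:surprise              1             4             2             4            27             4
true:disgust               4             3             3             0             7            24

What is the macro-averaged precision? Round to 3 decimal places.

Per-class precision (TP/(TP+FP)):
  joy: TP=12, FP=2+0+1+1+4=8 → 12/20 = 0.6000
  sad: TP=11, FP=1+0+0+4+3=8 → 11/19 = 0.5789
  anger: TP=16, FP=1+1+2+2+3=9 → 16/25 = 0.6400
  fear: TP=24, FP=0+1+1+4+0=6 → 24/30 = 0.8000
  surprise: TP=27, FP=1+1+0+2+7=11 → 27/38 = 0.7105
  disgust: TP=24, FP=1+1+1+1+4=8 → 24/32 = 0.7500
Macro-precision = mean = (0.6000 + 0.5789 + 0.6400 + 0.8000 + 0.7105 + 0.7500) / 6 = 0.680

0.680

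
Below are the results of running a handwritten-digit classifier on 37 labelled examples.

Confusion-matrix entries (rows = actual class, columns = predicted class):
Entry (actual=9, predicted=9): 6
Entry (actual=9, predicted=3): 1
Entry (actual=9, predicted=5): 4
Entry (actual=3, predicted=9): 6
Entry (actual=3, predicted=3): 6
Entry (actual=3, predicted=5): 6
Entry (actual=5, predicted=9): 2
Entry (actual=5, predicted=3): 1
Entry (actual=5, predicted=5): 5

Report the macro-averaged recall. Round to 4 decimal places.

Per-class recall (TP/(TP+FN)):
  9: TP=6, FN=1+4=5 → 6/11 = 0.54545
  3: TP=6, FN=6+6=12 → 6/18 = 0.33333
  5: TP=5, FN=2+1=3 → 5/8 = 0.62500
Macro-recall = mean = (0.54545 + 0.33333 + 0.62500) / 3 = 0.5013

0.5013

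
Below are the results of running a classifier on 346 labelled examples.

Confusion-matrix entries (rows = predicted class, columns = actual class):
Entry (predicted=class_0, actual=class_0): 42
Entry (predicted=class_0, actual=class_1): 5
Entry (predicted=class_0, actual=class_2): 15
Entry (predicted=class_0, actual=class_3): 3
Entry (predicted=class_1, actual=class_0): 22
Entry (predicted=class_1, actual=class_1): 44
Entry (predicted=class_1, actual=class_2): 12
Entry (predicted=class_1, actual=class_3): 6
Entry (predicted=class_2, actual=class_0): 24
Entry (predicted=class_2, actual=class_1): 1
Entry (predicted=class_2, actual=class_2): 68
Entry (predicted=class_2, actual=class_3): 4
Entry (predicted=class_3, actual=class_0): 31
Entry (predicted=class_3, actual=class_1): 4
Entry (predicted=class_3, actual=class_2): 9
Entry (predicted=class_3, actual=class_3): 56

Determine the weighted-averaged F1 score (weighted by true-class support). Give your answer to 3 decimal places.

0.592

Per-class F1 score (2·TP/(2·TP+FP+FN)):
  class_0: TP=42, FP=5+15+3=23, FN=22+24+31=77 → 84/184 = 0.4565
  class_1: TP=44, FP=22+12+6=40, FN=5+1+4=10 → 88/138 = 0.6377
  class_2: TP=68, FP=24+1+4=29, FN=15+12+9=36 → 136/201 = 0.6766
  class_3: TP=56, FP=31+4+9=44, FN=3+6+4=13 → 112/169 = 0.6627
Weighted-F1 score = Σ (supportᵢ/N)·F1 scoreᵢ with N=346: (119/346)·0.4565 + (54/346)·0.6377 + (104/346)·0.6766 + (69/346)·0.6627 = 0.592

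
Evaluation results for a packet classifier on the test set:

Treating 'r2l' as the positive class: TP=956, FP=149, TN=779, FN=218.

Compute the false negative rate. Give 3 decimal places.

0.186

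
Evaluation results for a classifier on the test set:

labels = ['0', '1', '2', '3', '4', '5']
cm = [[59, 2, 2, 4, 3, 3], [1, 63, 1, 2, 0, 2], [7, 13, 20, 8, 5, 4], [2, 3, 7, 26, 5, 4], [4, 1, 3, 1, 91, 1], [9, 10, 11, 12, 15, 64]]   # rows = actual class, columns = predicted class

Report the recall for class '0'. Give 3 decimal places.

0.808

Take TP from the diagonal, FP from the rest of the '0' prediction marginal, FN from the rest of the '0' actual marginal.
recall = TP/(TP+FN).
0: TP=59, FN=2+2+4+3+3=14 → 59/73 = 0.8082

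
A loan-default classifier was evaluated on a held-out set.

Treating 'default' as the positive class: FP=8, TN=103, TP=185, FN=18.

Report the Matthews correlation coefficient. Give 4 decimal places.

0.8244

MCC = (TP·TN − FP·FN) / √((TP+FP)(TP+FN)(TN+FP)(TN+FN))
Numerator = 185·103 − 8·18 = 18911
Denominator = √(193·203·111·121) = √526213149 = 22939.3363
MCC = 18911 / 22939.3363 = 0.8244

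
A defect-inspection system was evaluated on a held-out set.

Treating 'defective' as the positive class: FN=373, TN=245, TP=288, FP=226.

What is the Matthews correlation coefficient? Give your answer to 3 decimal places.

-0.044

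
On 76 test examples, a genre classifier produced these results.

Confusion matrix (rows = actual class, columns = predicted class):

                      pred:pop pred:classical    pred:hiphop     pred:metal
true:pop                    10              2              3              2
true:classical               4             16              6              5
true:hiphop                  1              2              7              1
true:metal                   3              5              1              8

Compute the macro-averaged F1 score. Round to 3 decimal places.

Per-class F1 score (2·TP/(2·TP+FP+FN)):
  pop: TP=10, FP=4+1+3=8, FN=2+3+2=7 → 20/35 = 0.5714
  classical: TP=16, FP=2+2+5=9, FN=4+6+5=15 → 32/56 = 0.5714
  hiphop: TP=7, FP=3+6+1=10, FN=1+2+1=4 → 14/28 = 0.5000
  metal: TP=8, FP=2+5+1=8, FN=3+5+1=9 → 16/33 = 0.4848
Macro-F1 score = mean = (0.5714 + 0.5714 + 0.5000 + 0.4848) / 4 = 0.532

0.532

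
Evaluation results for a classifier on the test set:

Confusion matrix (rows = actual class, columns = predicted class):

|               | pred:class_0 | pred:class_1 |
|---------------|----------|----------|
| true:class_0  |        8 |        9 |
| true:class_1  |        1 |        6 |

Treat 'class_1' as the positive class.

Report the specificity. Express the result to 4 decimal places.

Specificity = TN/(TN+FP) = 8/(8+9) = 0.4706

0.4706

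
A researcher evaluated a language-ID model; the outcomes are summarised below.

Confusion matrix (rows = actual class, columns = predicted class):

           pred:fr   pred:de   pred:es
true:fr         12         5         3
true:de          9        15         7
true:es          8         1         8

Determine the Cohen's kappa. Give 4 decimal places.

0.2731

Observed agreement pₒ = trace/N = 35/68 = 0.51471
Expected agreement pₑ = Σ (rowᵢ·colᵢ)/N² = (20·29 + 31·21 + 17·18)/68² = 0.33240
κ = (pₒ − pₑ)/(1 − pₑ) = (0.51471 − 0.33240)/(1 − 0.33240) = 0.2731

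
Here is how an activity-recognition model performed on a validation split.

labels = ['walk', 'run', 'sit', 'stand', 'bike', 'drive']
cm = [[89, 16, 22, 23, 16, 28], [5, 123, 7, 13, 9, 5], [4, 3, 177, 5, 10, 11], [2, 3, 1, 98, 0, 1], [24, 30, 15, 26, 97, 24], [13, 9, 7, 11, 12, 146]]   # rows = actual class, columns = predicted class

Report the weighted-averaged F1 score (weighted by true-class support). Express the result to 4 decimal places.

Per-class F1 score (2·TP/(2·TP+FP+FN)):
  walk: TP=89, FP=5+4+2+24+13=48, FN=16+22+23+16+28=105 → 178/331 = 0.53776
  run: TP=123, FP=16+3+3+30+9=61, FN=5+7+13+9+5=39 → 246/346 = 0.71098
  sit: TP=177, FP=22+7+1+15+7=52, FN=4+3+5+10+11=33 → 354/439 = 0.80638
  stand: TP=98, FP=23+13+5+26+11=78, FN=2+3+1+0+1=7 → 196/281 = 0.69751
  bike: TP=97, FP=16+9+10+0+12=47, FN=24+30+15+26+24=119 → 194/360 = 0.53889
  drive: TP=146, FP=28+5+11+1+24=69, FN=13+9+7+11+12=52 → 292/413 = 0.70702
Weighted-F1 score = Σ (supportᵢ/N)·F1 scoreᵢ with N=1085: (194/1085)·0.53776 + (162/1085)·0.71098 + (210/1085)·0.80638 + (105/1085)·0.69751 + (216/1085)·0.53889 + (198/1085)·0.70702 = 0.6622

0.6622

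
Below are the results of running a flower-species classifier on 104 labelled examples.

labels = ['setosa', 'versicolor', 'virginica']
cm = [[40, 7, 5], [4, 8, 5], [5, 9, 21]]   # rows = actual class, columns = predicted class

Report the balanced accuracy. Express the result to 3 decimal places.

Balanced accuracy = mean of per-class recall.
  setosa: recall = 40/52 = 0.7692
  versicolor: recall = 8/17 = 0.4706
  virginica: recall = 21/35 = 0.6000
Mean = (0.7692 + 0.4706 + 0.6000) / 3 = 0.613

0.613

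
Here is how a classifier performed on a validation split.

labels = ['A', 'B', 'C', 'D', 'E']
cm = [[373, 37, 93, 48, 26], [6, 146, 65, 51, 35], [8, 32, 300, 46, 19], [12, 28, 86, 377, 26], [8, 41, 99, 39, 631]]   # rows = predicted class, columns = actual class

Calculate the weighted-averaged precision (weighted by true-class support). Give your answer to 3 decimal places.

Per-class precision (TP/(TP+FP)):
  A: TP=373, FP=37+93+48+26=204 → 373/577 = 0.6464
  B: TP=146, FP=6+65+51+35=157 → 146/303 = 0.4818
  C: TP=300, FP=8+32+46+19=105 → 300/405 = 0.7407
  D: TP=377, FP=12+28+86+26=152 → 377/529 = 0.7127
  E: TP=631, FP=8+41+99+39=187 → 631/818 = 0.7714
Weighted-precision = Σ (supportᵢ/N)·precisionᵢ with N=2632: (407/2632)·0.6464 + (284/2632)·0.4818 + (643/2632)·0.7407 + (561/2632)·0.7127 + (737/2632)·0.7714 = 0.701

0.701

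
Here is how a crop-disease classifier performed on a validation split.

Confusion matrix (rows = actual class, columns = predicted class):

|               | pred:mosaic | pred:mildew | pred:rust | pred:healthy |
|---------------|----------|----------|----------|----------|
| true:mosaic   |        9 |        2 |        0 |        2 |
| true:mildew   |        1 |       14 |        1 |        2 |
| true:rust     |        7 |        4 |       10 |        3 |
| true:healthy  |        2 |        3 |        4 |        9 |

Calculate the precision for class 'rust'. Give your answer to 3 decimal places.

0.667

precision = TP/(TP+FP).
rust: TP=10, FP=0+1+4=5 → 10/15 = 0.6667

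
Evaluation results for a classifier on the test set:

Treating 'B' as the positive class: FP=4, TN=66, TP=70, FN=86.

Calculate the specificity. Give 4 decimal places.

0.9429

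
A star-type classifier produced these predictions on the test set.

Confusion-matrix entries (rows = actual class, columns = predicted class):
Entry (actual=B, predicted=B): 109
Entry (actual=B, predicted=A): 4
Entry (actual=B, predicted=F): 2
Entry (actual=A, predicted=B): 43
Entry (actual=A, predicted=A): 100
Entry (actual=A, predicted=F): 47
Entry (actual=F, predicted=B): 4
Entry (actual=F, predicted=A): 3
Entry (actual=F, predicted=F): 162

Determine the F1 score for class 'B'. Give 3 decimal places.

Treat 'B' as positive and all other classes as negative.
F1 score = 2·TP/(2·TP+FP+FN).
B: TP=109, FP=43+4=47, FN=4+2=6 → 218/271 = 0.8044

0.804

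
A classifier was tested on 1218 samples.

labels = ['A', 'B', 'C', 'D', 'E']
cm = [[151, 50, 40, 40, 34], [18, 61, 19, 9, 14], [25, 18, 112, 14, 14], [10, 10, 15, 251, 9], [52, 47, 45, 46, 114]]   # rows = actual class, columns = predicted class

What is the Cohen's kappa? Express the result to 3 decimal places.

0.452

Observed agreement pₒ = trace/N = 689/1218 = 0.5657
Expected agreement pₑ = Σ (rowᵢ·colᵢ)/N² = (315·256 + 121·186 + 183·231 + 295·360 + 304·185)/1218² = 0.2075
κ = (pₒ − pₑ)/(1 − pₑ) = (0.5657 − 0.2075)/(1 − 0.2075) = 0.452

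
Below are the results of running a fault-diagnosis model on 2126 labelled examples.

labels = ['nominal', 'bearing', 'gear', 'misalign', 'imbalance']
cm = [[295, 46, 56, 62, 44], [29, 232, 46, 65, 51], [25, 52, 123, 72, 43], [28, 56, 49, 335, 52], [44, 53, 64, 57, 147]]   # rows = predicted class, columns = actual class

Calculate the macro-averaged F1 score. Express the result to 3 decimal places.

Per-class F1 score (2·TP/(2·TP+FP+FN)):
  nominal: TP=295, FP=46+56+62+44=208, FN=29+25+28+44=126 → 590/924 = 0.6385
  bearing: TP=232, FP=29+46+65+51=191, FN=46+52+56+53=207 → 464/862 = 0.5383
  gear: TP=123, FP=25+52+72+43=192, FN=56+46+49+64=215 → 246/653 = 0.3767
  misalign: TP=335, FP=28+56+49+52=185, FN=62+65+72+57=256 → 670/1111 = 0.6031
  imbalance: TP=147, FP=44+53+64+57=218, FN=44+51+43+52=190 → 294/702 = 0.4188
Macro-F1 score = mean = (0.6385 + 0.5383 + 0.3767 + 0.6031 + 0.4188) / 5 = 0.515

0.515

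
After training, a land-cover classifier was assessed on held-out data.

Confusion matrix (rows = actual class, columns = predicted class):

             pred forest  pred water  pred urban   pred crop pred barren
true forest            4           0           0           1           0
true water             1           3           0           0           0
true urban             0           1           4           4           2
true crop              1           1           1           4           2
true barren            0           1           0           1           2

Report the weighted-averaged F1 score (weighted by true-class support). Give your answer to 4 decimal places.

0.5129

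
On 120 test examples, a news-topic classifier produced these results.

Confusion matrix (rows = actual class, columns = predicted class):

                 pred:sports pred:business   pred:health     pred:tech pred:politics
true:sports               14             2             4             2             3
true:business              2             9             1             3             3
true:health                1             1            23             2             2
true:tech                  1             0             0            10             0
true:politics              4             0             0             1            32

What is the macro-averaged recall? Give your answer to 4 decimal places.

Per-class recall (TP/(TP+FN)):
  sports: TP=14, FN=2+4+2+3=11 → 14/25 = 0.56000
  business: TP=9, FN=2+1+3+3=9 → 9/18 = 0.50000
  health: TP=23, FN=1+1+2+2=6 → 23/29 = 0.79310
  tech: TP=10, FN=1+0+0+0=1 → 10/11 = 0.90909
  politics: TP=32, FN=4+0+0+1=5 → 32/37 = 0.86486
Macro-recall = mean = (0.56000 + 0.50000 + 0.79310 + 0.90909 + 0.86486) / 5 = 0.7254

0.7254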